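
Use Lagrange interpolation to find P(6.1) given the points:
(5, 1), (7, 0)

Lagrange interpolation formula:
P(x) = Σ yᵢ × Lᵢ(x)
where Lᵢ(x) = Π_{j≠i} (x - xⱼ)/(xᵢ - xⱼ)

L_0(6.1) = (6.1 - 7)/(5 - 7) = 0.450000
L_1(6.1) = (6.1 - 5)/(7 - 5) = 0.550000

P(6.1) = 1×L_0(6.1) + 0×L_1(6.1)
P(6.1) = 0.450000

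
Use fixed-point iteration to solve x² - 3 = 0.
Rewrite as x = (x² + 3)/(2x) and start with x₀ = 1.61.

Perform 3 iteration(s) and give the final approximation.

Equation: x² - 3 = 0
Fixed-point form: x = (x² + 3)/(2x)
x₀ = 1.61

x_1 = g(1.610000) = 1.736677
x_2 = g(1.736677) = 1.732057
x_3 = g(1.732057) = 1.732051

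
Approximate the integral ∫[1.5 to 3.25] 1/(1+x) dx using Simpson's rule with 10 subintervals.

f(x) = 1/(1+x)
a = 1.5, b = 3.25, n = 10
h = (b - a)/n = 0.175000

Simpson's rule: (h/3)[f(x₀) + 4f(x₁) + 2f(x₂) + ... + f(xₙ)]

x_0 = 1.5000, f(x_0) = 0.400000, coefficient = 1
x_1 = 1.6750, f(x_1) = 0.373832, coefficient = 4
x_2 = 1.8500, f(x_2) = 0.350877, coefficient = 2
x_3 = 2.0250, f(x_3) = 0.330579, coefficient = 4
x_4 = 2.2000, f(x_4) = 0.312500, coefficient = 2
x_5 = 2.3750, f(x_5) = 0.296296, coefficient = 4
x_6 = 2.5500, f(x_6) = 0.281690, coefficient = 2
x_7 = 2.7250, f(x_7) = 0.268456, coefficient = 4
x_8 = 2.9000, f(x_8) = 0.256410, coefficient = 2
x_9 = 3.0750, f(x_9) = 0.245399, coefficient = 4
x_10 = 3.2500, f(x_10) = 0.235294, coefficient = 1

I ≈ (0.175000/3) × 9.096496 = 0.530629
Exact value: 0.530628
Error: 0.000001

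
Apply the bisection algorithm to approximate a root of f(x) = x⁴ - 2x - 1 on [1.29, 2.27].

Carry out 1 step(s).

f(x) = x⁴ - 2x - 1
Initial interval: [1.29, 2.27]

Iteration 1:
  c_1 = (1.290000 + 2.270000)/2 = 1.780000
  f(c_1) = f(1.780000) = 5.478759
  f(a) × f(c) < 0, new interval: [1.290000, 1.780000]

After 1 iteration(s), the approximation is c_1 = 1.780000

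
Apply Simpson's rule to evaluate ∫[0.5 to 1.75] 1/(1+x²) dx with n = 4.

f(x) = 1/(1+x²)
a = 0.5, b = 1.75, n = 4
h = (b - a)/n = 0.312500

Simpson's rule: (h/3)[f(x₀) + 4f(x₁) + 2f(x₂) + ... + f(xₙ)]

x_0 = 0.5000, f(x_0) = 0.800000, coefficient = 1
x_1 = 0.8125, f(x_1) = 0.602353, coefficient = 4
x_2 = 1.1250, f(x_2) = 0.441379, coefficient = 2
x_3 = 1.4375, f(x_3) = 0.326115, coefficient = 4
x_4 = 1.7500, f(x_4) = 0.246154, coefficient = 1

I ≈ (0.312500/3) × 5.642783 = 0.587790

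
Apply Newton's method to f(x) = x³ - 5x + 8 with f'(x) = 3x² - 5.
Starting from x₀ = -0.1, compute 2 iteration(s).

f(x) = x³ - 5x + 8
f'(x) = 3x² - 5
x₀ = -0.1

Newton-Raphson formula: x_{n+1} = x_n - f(x_n)/f'(x_n)

Iteration 1:
  f(-0.100000) = 8.499000
  f'(-0.100000) = -4.970000
  x_1 = -0.100000 - 8.499000/(-4.970000) = 1.610060
Iteration 2:
  f(1.610060) = 4.123449
  f'(1.610060) = 2.776883
  x_2 = 1.610060 - 4.123449/2.776883 = 0.125141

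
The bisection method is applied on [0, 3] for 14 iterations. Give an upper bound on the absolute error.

Bisection error bound: |error| ≤ (b-a)/2^n
|error| ≤ (3 - 0)/2^14 = 3/2^14
|error| ≤ 0.0001831055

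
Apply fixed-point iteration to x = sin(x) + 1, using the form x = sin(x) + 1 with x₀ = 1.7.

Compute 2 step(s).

Equation: x = sin(x) + 1
Fixed-point form: x = sin(x) + 1
x₀ = 1.7

x_1 = g(1.700000) = 1.991665
x_2 = g(1.991665) = 1.912734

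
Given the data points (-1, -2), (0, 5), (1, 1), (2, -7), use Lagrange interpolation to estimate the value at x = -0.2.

Lagrange interpolation formula:
P(x) = Σ yᵢ × Lᵢ(x)
where Lᵢ(x) = Π_{j≠i} (x - xⱼ)/(xᵢ - xⱼ)

L_0(-0.2) = (-0.2 - 0)/(-1 - 0) × (-0.2 - 1)/(-1 - 1) × (-0.2 - 2)/(-1 - 2) = 0.088000
L_1(-0.2) = (-0.2 - (-1))/(0 - (-1)) × (-0.2 - 1)/(0 - 1) × (-0.2 - 2)/(0 - 2) = 1.056000
L_2(-0.2) = (-0.2 - (-1))/(1 - (-1)) × (-0.2 - 0)/(1 - 0) × (-0.2 - 2)/(1 - 2) = -0.176000
L_3(-0.2) = (-0.2 - (-1))/(2 - (-1)) × (-0.2 - 0)/(2 - 0) × (-0.2 - 1)/(2 - 1) = 0.032000

P(-0.2) = (-2)×L_0(-0.2) + 5×L_1(-0.2) + 1×L_2(-0.2) + (-7)×L_3(-0.2)
P(-0.2) = 4.704000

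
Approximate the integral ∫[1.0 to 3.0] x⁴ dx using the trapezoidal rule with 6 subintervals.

f(x) = x⁴
a = 1.0, b = 3.0, n = 6
h = (b - a)/n = 0.333333

Trapezoidal rule: (h/2)[f(x₀) + 2f(x₁) + 2f(x₂) + ... + f(xₙ)]

x_0 = 1.0000, f(x_0) = 1.000000, coefficient = 1
x_1 = 1.3333, f(x_1) = 3.160494, coefficient = 2
x_2 = 1.6667, f(x_2) = 7.716049, coefficient = 2
x_3 = 2.0000, f(x_3) = 16.000000, coefficient = 2
x_4 = 2.3333, f(x_4) = 29.641975, coefficient = 2
x_5 = 2.6667, f(x_5) = 50.567901, coefficient = 2
x_6 = 3.0000, f(x_6) = 81.000000, coefficient = 1

I ≈ (0.333333/2) × 296.172840 = 49.362140
Exact value: 48.400000
Error: 0.962140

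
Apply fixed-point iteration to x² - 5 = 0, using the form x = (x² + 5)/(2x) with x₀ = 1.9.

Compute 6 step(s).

Equation: x² - 5 = 0
Fixed-point form: x = (x² + 5)/(2x)
x₀ = 1.9

x_1 = g(1.900000) = 2.265789
x_2 = g(2.265789) = 2.236263
x_3 = g(2.236263) = 2.236068
x_4 = g(2.236068) = 2.236068
x_5 = g(2.236068) = 2.236068
x_6 = g(2.236068) = 2.236068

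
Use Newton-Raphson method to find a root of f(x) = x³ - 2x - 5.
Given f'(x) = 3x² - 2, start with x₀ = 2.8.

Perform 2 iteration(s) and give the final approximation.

f(x) = x³ - 2x - 5
f'(x) = 3x² - 2
x₀ = 2.8

Newton-Raphson formula: x_{n+1} = x_n - f(x_n)/f'(x_n)

Iteration 1:
  f(2.800000) = 11.352000
  f'(2.800000) = 21.520000
  x_1 = 2.800000 - 11.352000/21.520000 = 2.272491
Iteration 2:
  f(2.272491) = 2.190647
  f'(2.272491) = 13.492642
  x_2 = 2.272491 - 2.190647/13.492642 = 2.110132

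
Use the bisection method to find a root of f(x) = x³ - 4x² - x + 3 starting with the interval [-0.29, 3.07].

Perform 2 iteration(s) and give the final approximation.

f(x) = x³ - 4x² - x + 3
Initial interval: [-0.29, 3.07]

Iteration 1:
  c_1 = (-0.290000 + 3.070000)/2 = 1.390000
  f(c_1) = f(1.390000) = -3.432781
  f(a) × f(c) < 0, new interval: [-0.290000, 1.390000]
Iteration 2:
  c_2 = (-0.290000 + 1.390000)/2 = 0.550000
  f(c_2) = f(0.550000) = 1.406375
  f(a) × f(c) ≥ 0, new interval: [0.550000, 1.390000]

After 2 iteration(s), the approximation is c_2 = 0.550000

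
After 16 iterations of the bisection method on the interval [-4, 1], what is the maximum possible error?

Bisection error bound: |error| ≤ (b-a)/2^n
|error| ≤ (1 - (-4))/2^16 = 5/2^16
|error| ≤ 0.0000762939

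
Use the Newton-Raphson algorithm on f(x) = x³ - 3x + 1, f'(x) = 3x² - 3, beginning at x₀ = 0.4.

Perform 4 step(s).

f(x) = x³ - 3x + 1
f'(x) = 3x² - 3
x₀ = 0.4

Newton-Raphson formula: x_{n+1} = x_n - f(x_n)/f'(x_n)

Iteration 1:
  f(0.400000) = -0.136000
  f'(0.400000) = -2.520000
  x_1 = 0.400000 - (-0.136000)/(-2.520000) = 0.346032
Iteration 2:
  f(0.346032) = 0.003338
  f'(0.346032) = -2.640786
  x_2 = 0.346032 - 0.003338/(-2.640786) = 0.347296
Iteration 3:
  f(0.347296) = 0.000002
  f'(0.347296) = -2.638157
  x_3 = 0.347296 - 0.000002/(-2.638157) = 0.347296
Iteration 4:
  f(0.347296) = 0.000000
  f'(0.347296) = -2.638156
  x_4 = 0.347296 - 0.000000/(-2.638156) = 0.347296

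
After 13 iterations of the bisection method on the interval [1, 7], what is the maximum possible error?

Bisection error bound: |error| ≤ (b-a)/2^n
|error| ≤ (7 - 1)/2^13 = 6/2^13
|error| ≤ 0.0007324219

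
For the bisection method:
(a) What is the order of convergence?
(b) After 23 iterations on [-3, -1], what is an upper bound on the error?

(a) Bisection has linear (order 1) convergence; the error is halved each step.

(b) Error bound = (b-a)/2^n = (-1 - (-3))/2^{23}
    = 2/2^{23}

(a) 1 (linear); (b) error ≤ 2.38e-07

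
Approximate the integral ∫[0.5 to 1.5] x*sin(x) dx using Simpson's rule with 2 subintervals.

f(x) = x*sin(x)
a = 0.5, b = 1.5, n = 2
h = (b - a)/n = 0.500000

Simpson's rule: (h/3)[f(x₀) + 4f(x₁) + 2f(x₂) + ... + f(xₙ)]

x_0 = 0.5000, f(x_0) = 0.239713, coefficient = 1
x_1 = 1.0000, f(x_1) = 0.841471, coefficient = 4
x_2 = 1.5000, f(x_2) = 1.496242, coefficient = 1

I ≈ (0.500000/3) × 5.101839 = 0.850307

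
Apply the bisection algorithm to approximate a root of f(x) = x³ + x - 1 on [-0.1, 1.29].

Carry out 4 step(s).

f(x) = x³ + x - 1
Initial interval: [-0.1, 1.29]

Iteration 1:
  c_1 = (-0.100000 + 1.290000)/2 = 0.595000
  f(c_1) = f(0.595000) = -0.194355
  f(a) × f(c) ≥ 0, new interval: [0.595000, 1.290000]
Iteration 2:
  c_2 = (0.595000 + 1.290000)/2 = 0.942500
  f(c_2) = f(0.942500) = 0.779729
  f(a) × f(c) < 0, new interval: [0.595000, 0.942500]
Iteration 3:
  c_3 = (0.595000 + 0.942500)/2 = 0.768750
  f(c_3) = f(0.768750) = 0.223063
  f(a) × f(c) < 0, new interval: [0.595000, 0.768750]
Iteration 4:
  c_4 = (0.595000 + 0.768750)/2 = 0.681875
  f(c_4) = f(0.681875) = -0.001085
  f(a) × f(c) ≥ 0, new interval: [0.681875, 0.768750]

After 4 iteration(s), the approximation is c_4 = 0.681875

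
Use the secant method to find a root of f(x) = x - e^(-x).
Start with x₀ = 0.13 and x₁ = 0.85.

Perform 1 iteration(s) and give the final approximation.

f(x) = x - e^(-x)
x₀ = 0.13, x₁ = 0.85

Secant formula: x_{n+1} = x_n - f(x_n)(x_n - x_{n-1})/(f(x_n) - f(x_{n-1}))

Iteration 1:
  f(0.130000) = -0.748095
  f(0.850000) = 0.422585
  x_2 = 0.850000 - 0.422585×(0.850000 - 0.130000)/(0.422585 - (-0.748095))
       = 0.590099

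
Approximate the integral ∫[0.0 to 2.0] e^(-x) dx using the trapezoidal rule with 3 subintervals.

f(x) = e^(-x)
a = 0.0, b = 2.0, n = 3
h = (b - a)/n = 0.666667

Trapezoidal rule: (h/2)[f(x₀) + 2f(x₁) + 2f(x₂) + ... + f(xₙ)]

x_0 = 0.0000, f(x_0) = 1.000000, coefficient = 1
x_1 = 0.6667, f(x_1) = 0.513417, coefficient = 2
x_2 = 1.3333, f(x_2) = 0.263597, coefficient = 2
x_3 = 2.0000, f(x_3) = 0.135335, coefficient = 1

I ≈ (0.666667/2) × 2.689364 = 0.896455
Exact value: 0.864665
Error: 0.031790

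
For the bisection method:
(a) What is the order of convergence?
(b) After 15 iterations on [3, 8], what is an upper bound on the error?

(a) Bisection has linear (order 1) convergence; the error is halved each step.

(b) Error bound = (b-a)/2^n = (8 - 3)/2^{15}
    = 5/2^{15}

(a) 1 (linear); (b) error ≤ 1.53e-04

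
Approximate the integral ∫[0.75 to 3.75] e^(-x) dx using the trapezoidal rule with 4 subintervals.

f(x) = e^(-x)
a = 0.75, b = 3.75, n = 4
h = (b - a)/n = 0.750000

Trapezoidal rule: (h/2)[f(x₀) + 2f(x₁) + 2f(x₂) + ... + f(xₙ)]

x_0 = 0.7500, f(x_0) = 0.472367, coefficient = 1
x_1 = 1.5000, f(x_1) = 0.223130, coefficient = 2
x_2 = 2.2500, f(x_2) = 0.105399, coefficient = 2
x_3 = 3.0000, f(x_3) = 0.049787, coefficient = 2
x_4 = 3.7500, f(x_4) = 0.023518, coefficient = 1

I ≈ (0.750000/2) × 1.252517 = 0.469694
Exact value: 0.448849
Error: 0.020845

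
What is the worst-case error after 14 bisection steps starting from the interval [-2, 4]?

Bisection error bound: |error| ≤ (b-a)/2^n
|error| ≤ (4 - (-2))/2^14 = 6/2^14
|error| ≤ 0.0003662109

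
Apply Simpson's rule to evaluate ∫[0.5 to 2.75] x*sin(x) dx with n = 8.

f(x) = x*sin(x)
a = 0.5, b = 2.75, n = 8
h = (b - a)/n = 0.281250

Simpson's rule: (h/3)[f(x₀) + 4f(x₁) + 2f(x₂) + ... + f(xₙ)]

x_0 = 0.5000, f(x_0) = 0.239713, coefficient = 1
x_1 = 0.7812, f(x_1) = 0.550131, coefficient = 4
x_2 = 1.0625, f(x_2) = 0.928173, coefficient = 2
x_3 = 1.3438, f(x_3) = 1.309263, coefficient = 4
x_4 = 1.6250, f(x_4) = 1.622613, coefficient = 2
x_5 = 1.9062, f(x_5) = 1.799998, coefficient = 4
x_6 = 2.1875, f(x_6) = 1.784539, coefficient = 2
x_7 = 2.4688, f(x_7) = 1.538554, coefficient = 4
x_8 = 2.7500, f(x_8) = 1.049568, coefficient = 1

I ≈ (0.281250/3) × 30.751714 = 2.882973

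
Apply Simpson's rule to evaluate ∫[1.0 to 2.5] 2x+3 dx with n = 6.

f(x) = 2x+3
a = 1.0, b = 2.5, n = 6
h = (b - a)/n = 0.250000

Simpson's rule: (h/3)[f(x₀) + 4f(x₁) + 2f(x₂) + ... + f(xₙ)]

x_0 = 1.0000, f(x_0) = 5.000000, coefficient = 1
x_1 = 1.2500, f(x_1) = 5.500000, coefficient = 4
x_2 = 1.5000, f(x_2) = 6.000000, coefficient = 2
x_3 = 1.7500, f(x_3) = 6.500000, coefficient = 4
x_4 = 2.0000, f(x_4) = 7.000000, coefficient = 2
x_5 = 2.2500, f(x_5) = 7.500000, coefficient = 4
x_6 = 2.5000, f(x_6) = 8.000000, coefficient = 1

I ≈ (0.250000/3) × 117.000000 = 9.750000
Exact value: 9.750000
Error: 0.000000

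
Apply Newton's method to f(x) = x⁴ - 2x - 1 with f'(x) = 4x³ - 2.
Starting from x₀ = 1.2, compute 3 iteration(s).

f(x) = x⁴ - 2x - 1
f'(x) = 4x³ - 2
x₀ = 1.2

Newton-Raphson formula: x_{n+1} = x_n - f(x_n)/f'(x_n)

Iteration 1:
  f(1.200000) = -1.326400
  f'(1.200000) = 4.912000
  x_1 = 1.200000 - (-1.326400)/4.912000 = 1.470033
Iteration 2:
  f(1.470033) = 0.729838
  f'(1.470033) = 10.706937
  x_2 = 1.470033 - 0.729838/10.706937 = 1.401868
Iteration 3:
  f(1.401868) = 0.058405
  f'(1.401868) = 9.019986
  x_3 = 1.401868 - 0.058405/9.019986 = 1.395393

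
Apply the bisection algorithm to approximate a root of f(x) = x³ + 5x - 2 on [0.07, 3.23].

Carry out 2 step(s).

f(x) = x³ + 5x - 2
Initial interval: [0.07, 3.23]

Iteration 1:
  c_1 = (0.070000 + 3.230000)/2 = 1.650000
  f(c_1) = f(1.650000) = 10.742125
  f(a) × f(c) < 0, new interval: [0.070000, 1.650000]
Iteration 2:
  c_2 = (0.070000 + 1.650000)/2 = 0.860000
  f(c_2) = f(0.860000) = 2.936056
  f(a) × f(c) < 0, new interval: [0.070000, 0.860000]

After 2 iteration(s), the approximation is c_2 = 0.860000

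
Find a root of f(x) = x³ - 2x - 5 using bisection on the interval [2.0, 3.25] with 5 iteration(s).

f(x) = x³ - 2x - 5
Initial interval: [2.0, 3.25]

Iteration 1:
  c_1 = (2.000000 + 3.250000)/2 = 2.625000
  f(c_1) = f(2.625000) = 7.837891
  f(a) × f(c) < 0, new interval: [2.000000, 2.625000]
Iteration 2:
  c_2 = (2.000000 + 2.625000)/2 = 2.312500
  f(c_2) = f(2.312500) = 2.741455
  f(a) × f(c) < 0, new interval: [2.000000, 2.312500]
Iteration 3:
  c_3 = (2.000000 + 2.312500)/2 = 2.156250
  f(c_3) = f(2.156250) = 0.712799
  f(a) × f(c) < 0, new interval: [2.000000, 2.156250]
Iteration 4:
  c_4 = (2.000000 + 2.156250)/2 = 2.078125
  f(c_4) = f(2.078125) = -0.181652
  f(a) × f(c) ≥ 0, new interval: [2.078125, 2.156250]
Iteration 5:
  c_5 = (2.078125 + 2.156250)/2 = 2.117188
  f(c_5) = f(2.117188) = 0.255882
  f(a) × f(c) < 0, new interval: [2.078125, 2.117188]

After 5 iteration(s), the approximation is c_5 = 2.117188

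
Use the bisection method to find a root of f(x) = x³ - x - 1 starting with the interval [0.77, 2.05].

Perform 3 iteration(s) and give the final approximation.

f(x) = x³ - x - 1
Initial interval: [0.77, 2.05]

Iteration 1:
  c_1 = (0.770000 + 2.050000)/2 = 1.410000
  f(c_1) = f(1.410000) = 0.393221
  f(a) × f(c) < 0, new interval: [0.770000, 1.410000]
Iteration 2:
  c_2 = (0.770000 + 1.410000)/2 = 1.090000
  f(c_2) = f(1.090000) = -0.794971
  f(a) × f(c) ≥ 0, new interval: [1.090000, 1.410000]
Iteration 3:
  c_3 = (1.090000 + 1.410000)/2 = 1.250000
  f(c_3) = f(1.250000) = -0.296875
  f(a) × f(c) ≥ 0, new interval: [1.250000, 1.410000]

After 3 iteration(s), the approximation is c_3 = 1.250000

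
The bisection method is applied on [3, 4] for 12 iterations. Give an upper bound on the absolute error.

Bisection error bound: |error| ≤ (b-a)/2^n
|error| ≤ (4 - 3)/2^12 = 1/2^12
|error| ≤ 0.0002441406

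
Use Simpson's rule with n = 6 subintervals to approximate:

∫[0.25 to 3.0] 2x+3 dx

f(x) = 2x+3
a = 0.25, b = 3.0, n = 6
h = (b - a)/n = 0.458333

Simpson's rule: (h/3)[f(x₀) + 4f(x₁) + 2f(x₂) + ... + f(xₙ)]

x_0 = 0.2500, f(x_0) = 3.500000, coefficient = 1
x_1 = 0.7083, f(x_1) = 4.416667, coefficient = 4
x_2 = 1.1667, f(x_2) = 5.333333, coefficient = 2
x_3 = 1.6250, f(x_3) = 6.250000, coefficient = 4
x_4 = 2.0833, f(x_4) = 7.166667, coefficient = 2
x_5 = 2.5417, f(x_5) = 8.083333, coefficient = 4
x_6 = 3.0000, f(x_6) = 9.000000, coefficient = 1

I ≈ (0.458333/3) × 112.500000 = 17.187500
Exact value: 17.187500
Error: 0.000000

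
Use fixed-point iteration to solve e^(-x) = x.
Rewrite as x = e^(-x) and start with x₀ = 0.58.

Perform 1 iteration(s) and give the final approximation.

Equation: e^(-x) = x
Fixed-point form: x = e^(-x)
x₀ = 0.58

x_1 = g(0.580000) = 0.559898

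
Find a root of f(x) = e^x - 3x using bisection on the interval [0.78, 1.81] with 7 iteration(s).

f(x) = e^x - 3x
Initial interval: [0.78, 1.81]

Iteration 1:
  c_1 = (0.780000 + 1.810000)/2 = 1.295000
  f(c_1) = f(1.295000) = -0.234004
  f(a) × f(c) ≥ 0, new interval: [1.295000, 1.810000]
Iteration 2:
  c_2 = (1.295000 + 1.810000)/2 = 1.552500
  f(c_2) = f(1.552500) = 0.065764
  f(a) × f(c) < 0, new interval: [1.295000, 1.552500]
Iteration 3:
  c_3 = (1.295000 + 1.552500)/2 = 1.423750
  f(c_3) = f(1.423750) = -0.118586
  f(a) × f(c) ≥ 0, new interval: [1.423750, 1.552500]
Iteration 4:
  c_4 = (1.423750 + 1.552500)/2 = 1.488125
  f(c_4) = f(1.488125) = -0.035591
  f(a) × f(c) ≥ 0, new interval: [1.488125, 1.552500]
Iteration 5:
  c_5 = (1.488125 + 1.552500)/2 = 1.520313
  f(c_5) = f(1.520313) = 0.012717
  f(a) × f(c) < 0, new interval: [1.488125, 1.520313]
Iteration 6:
  c_6 = (1.488125 + 1.520313)/2 = 1.504219
  f(c_6) = f(1.504219) = -0.012020
  f(a) × f(c) ≥ 0, new interval: [1.504219, 1.520313]
Iteration 7:
  c_7 = (1.504219 + 1.520313)/2 = 1.512266
  f(c_7) = f(1.512266) = 0.000201
  f(a) × f(c) < 0, new interval: [1.504219, 1.512266]

After 7 iteration(s), the approximation is c_7 = 1.512266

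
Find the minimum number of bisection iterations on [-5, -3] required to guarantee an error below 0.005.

We need (b-a)/2^n ≤ 0.005
(-3 - (-5))/2^n ≤ 0.005
2/2^n ≤ 0.005
2^n ≥ 400
n ≥ log₂(400) = 8.64
n ≥ 9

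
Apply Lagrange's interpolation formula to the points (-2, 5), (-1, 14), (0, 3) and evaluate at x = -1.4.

Lagrange interpolation formula:
P(x) = Σ yᵢ × Lᵢ(x)
where Lᵢ(x) = Π_{j≠i} (x - xⱼ)/(xᵢ - xⱼ)

L_0(-1.4) = (-1.4 - (-1))/(-2 - (-1)) × (-1.4 - 0)/(-2 - 0) = 0.280000
L_1(-1.4) = (-1.4 - (-2))/(-1 - (-2)) × (-1.4 - 0)/(-1 - 0) = 0.840000
L_2(-1.4) = (-1.4 - (-2))/(0 - (-2)) × (-1.4 - (-1))/(0 - (-1)) = -0.120000

P(-1.4) = 5×L_0(-1.4) + 14×L_1(-1.4) + 3×L_2(-1.4)
P(-1.4) = 12.800000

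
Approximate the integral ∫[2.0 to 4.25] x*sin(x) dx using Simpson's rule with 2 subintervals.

f(x) = x*sin(x)
a = 2.0, b = 4.25, n = 2
h = (b - a)/n = 1.125000

Simpson's rule: (h/3)[f(x₀) + 4f(x₁) + 2f(x₂) + ... + f(xₙ)]

x_0 = 2.0000, f(x_0) = 1.818595, coefficient = 1
x_1 = 3.1250, f(x_1) = 0.051850, coefficient = 4
x_2 = 4.2500, f(x_2) = -3.803705, coefficient = 1

I ≈ (1.125000/3) × -1.777711 = -0.666642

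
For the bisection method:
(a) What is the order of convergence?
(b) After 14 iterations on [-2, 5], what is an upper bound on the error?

(a) Bisection has linear (order 1) convergence; the error is halved each step.

(b) Error bound = (b-a)/2^n = (5 - (-2))/2^{14}
    = 7/2^{14}

(a) 1 (linear); (b) error ≤ 4.27e-04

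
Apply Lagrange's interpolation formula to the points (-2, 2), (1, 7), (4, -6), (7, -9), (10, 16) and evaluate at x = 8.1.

Lagrange interpolation formula:
P(x) = Σ yᵢ × Lᵢ(x)
where Lᵢ(x) = Π_{j≠i} (x - xⱼ)/(xᵢ - xⱼ)

L_0(8.1) = (8.1 - 1)/(-2 - 1) × (8.1 - 4)/(-2 - 4) × (8.1 - 7)/(-2 - 7) × (8.1 - 10)/(-2 - 10) = -0.031296
L_1(8.1) = (8.1 - (-2))/(1 - (-2)) × (8.1 - 4)/(1 - 4) × (8.1 - 7)/(1 - 7) × (8.1 - 10)/(1 - 10) = 0.178080
L_2(8.1) = (8.1 - (-2))/(4 - (-2)) × (8.1 - 1)/(4 - 1) × (8.1 - 7)/(4 - 7) × (8.1 - 10)/(4 - 10) = -0.462574
L_3(8.1) = (8.1 - (-2))/(7 - (-2)) × (8.1 - 1)/(7 - 1) × (8.1 - 4)/(7 - 4) × (8.1 - 10)/(7 - 10) = 1.149426
L_4(8.1) = (8.1 - (-2))/(10 - (-2)) × (8.1 - 1)/(10 - 1) × (8.1 - 4)/(10 - 4) × (8.1 - 7)/(10 - 7) = 0.166364

P(8.1) = 2×L_0(8.1) + 7×L_1(8.1) + (-6)×L_2(8.1) + (-9)×L_3(8.1) + 16×L_4(8.1)
P(8.1) = -3.723593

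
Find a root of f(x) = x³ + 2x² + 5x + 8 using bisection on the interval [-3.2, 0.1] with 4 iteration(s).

f(x) = x³ + 2x² + 5x + 8
Initial interval: [-3.2, 0.1]

Iteration 1:
  c_1 = (-3.200000 + 0.100000)/2 = -1.550000
  f(c_1) = f(-1.550000) = 1.331125
  f(a) × f(c) < 0, new interval: [-3.200000, -1.550000]
Iteration 2:
  c_2 = (-3.200000 + (-1.550000))/2 = -2.375000
  f(c_2) = f(-2.375000) = -5.990234
  f(a) × f(c) ≥ 0, new interval: [-2.375000, -1.550000]
Iteration 3:
  c_3 = (-2.375000 + (-1.550000))/2 = -1.962500
  f(c_3) = f(-1.962500) = -1.668072
  f(a) × f(c) ≥ 0, new interval: [-1.962500, -1.550000]
Iteration 4:
  c_4 = (-1.962500 + (-1.550000))/2 = -1.756250
  f(c_4) = f(-1.756250) = -0.029424
  f(a) × f(c) ≥ 0, new interval: [-1.756250, -1.550000]

After 4 iteration(s), the approximation is c_4 = -1.756250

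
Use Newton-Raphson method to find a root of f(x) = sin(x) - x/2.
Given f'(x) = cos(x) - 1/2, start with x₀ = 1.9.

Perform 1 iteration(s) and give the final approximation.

f(x) = sin(x) - x/2
f'(x) = cos(x) - 1/2
x₀ = 1.9

Newton-Raphson formula: x_{n+1} = x_n - f(x_n)/f'(x_n)

Iteration 1:
  f(1.900000) = -0.003700
  f'(1.900000) = -0.823290
  x_1 = 1.900000 - (-0.003700)/(-0.823290) = 1.895506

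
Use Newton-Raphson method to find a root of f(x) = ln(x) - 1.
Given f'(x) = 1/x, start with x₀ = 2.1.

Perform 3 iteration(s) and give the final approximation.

f(x) = ln(x) - 1
f'(x) = 1/x
x₀ = 2.1

Newton-Raphson formula: x_{n+1} = x_n - f(x_n)/f'(x_n)

Iteration 1:
  f(2.100000) = -0.258063
  f'(2.100000) = 0.476190
  x_1 = 2.100000 - (-0.258063)/0.476190 = 2.641932
Iteration 2:
  f(2.641932) = -0.028490
  f'(2.641932) = 0.378511
  x_2 = 2.641932 - (-0.028490)/0.378511 = 2.717199
Iteration 3:
  f(2.717199) = -0.000398
  f'(2.717199) = 0.368026
  x_3 = 2.717199 - (-0.000398)/0.368026 = 2.718282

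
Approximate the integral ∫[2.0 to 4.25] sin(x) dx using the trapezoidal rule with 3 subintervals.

f(x) = sin(x)
a = 2.0, b = 4.25, n = 3
h = (b - a)/n = 0.750000

Trapezoidal rule: (h/2)[f(x₀) + 2f(x₁) + 2f(x₂) + ... + f(xₙ)]

x_0 = 2.0000, f(x_0) = 0.909297, coefficient = 1
x_1 = 2.7500, f(x_1) = 0.381661, coefficient = 2
x_2 = 3.5000, f(x_2) = -0.350783, coefficient = 2
x_3 = 4.2500, f(x_3) = -0.894989, coefficient = 1

I ≈ (0.750000/2) × 0.076064 = 0.028524
Exact value: 0.029941
Error: 0.001417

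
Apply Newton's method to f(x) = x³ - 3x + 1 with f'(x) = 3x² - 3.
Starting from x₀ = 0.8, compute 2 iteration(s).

f(x) = x³ - 3x + 1
f'(x) = 3x² - 3
x₀ = 0.8

Newton-Raphson formula: x_{n+1} = x_n - f(x_n)/f'(x_n)

Iteration 1:
  f(0.800000) = -0.888000
  f'(0.800000) = -1.080000
  x_1 = 0.800000 - (-0.888000)/(-1.080000) = -0.022222
Iteration 2:
  f(-0.022222) = 1.066656
  f'(-0.022222) = -2.998519
  x_2 = -0.022222 - 1.066656/(-2.998519) = 0.333505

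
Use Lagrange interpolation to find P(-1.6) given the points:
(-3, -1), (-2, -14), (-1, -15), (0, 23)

Lagrange interpolation formula:
P(x) = Σ yᵢ × Lᵢ(x)
where Lᵢ(x) = Π_{j≠i} (x - xⱼ)/(xᵢ - xⱼ)

L_0(-1.6) = (-1.6 - (-2))/(-3 - (-2)) × (-1.6 - (-1))/(-3 - (-1)) × (-1.6 - 0)/(-3 - 0) = -0.064000
L_1(-1.6) = (-1.6 - (-3))/(-2 - (-3)) × (-1.6 - (-1))/(-2 - (-1)) × (-1.6 - 0)/(-2 - 0) = 0.672000
L_2(-1.6) = (-1.6 - (-3))/(-1 - (-3)) × (-1.6 - (-2))/(-1 - (-2)) × (-1.6 - 0)/(-1 - 0) = 0.448000
L_3(-1.6) = (-1.6 - (-3))/(0 - (-3)) × (-1.6 - (-2))/(0 - (-2)) × (-1.6 - (-1))/(0 - (-1)) = -0.056000

P(-1.6) = (-1)×L_0(-1.6) + (-14)×L_1(-1.6) + (-15)×L_2(-1.6) + 23×L_3(-1.6)
P(-1.6) = -17.352000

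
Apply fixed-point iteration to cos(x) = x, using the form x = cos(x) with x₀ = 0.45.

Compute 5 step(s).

Equation: cos(x) = x
Fixed-point form: x = cos(x)
x₀ = 0.45

x_1 = g(0.450000) = 0.900447
x_2 = g(0.900447) = 0.621260
x_3 = g(0.621260) = 0.813146
x_4 = g(0.813146) = 0.687216
x_5 = g(0.687216) = 0.773015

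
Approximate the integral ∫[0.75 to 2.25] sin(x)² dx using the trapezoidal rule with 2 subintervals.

f(x) = sin(x)²
a = 0.75, b = 2.25, n = 2
h = (b - a)/n = 0.750000

Trapezoidal rule: (h/2)[f(x₀) + 2f(x₁) + 2f(x₂) + ... + f(xₙ)]

x_0 = 0.7500, f(x_0) = 0.464631, coefficient = 1
x_1 = 1.5000, f(x_1) = 0.994996, coefficient = 2
x_2 = 2.2500, f(x_2) = 0.605398, coefficient = 1

I ≈ (0.750000/2) × 3.060022 = 1.147508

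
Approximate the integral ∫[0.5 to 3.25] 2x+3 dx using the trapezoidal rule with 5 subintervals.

f(x) = 2x+3
a = 0.5, b = 3.25, n = 5
h = (b - a)/n = 0.550000

Trapezoidal rule: (h/2)[f(x₀) + 2f(x₁) + 2f(x₂) + ... + f(xₙ)]

x_0 = 0.5000, f(x_0) = 4.000000, coefficient = 1
x_1 = 1.0500, f(x_1) = 5.100000, coefficient = 2
x_2 = 1.6000, f(x_2) = 6.200000, coefficient = 2
x_3 = 2.1500, f(x_3) = 7.300000, coefficient = 2
x_4 = 2.7000, f(x_4) = 8.400000, coefficient = 2
x_5 = 3.2500, f(x_5) = 9.500000, coefficient = 1

I ≈ (0.550000/2) × 67.500000 = 18.562500
Exact value: 18.562500
Error: 0.000000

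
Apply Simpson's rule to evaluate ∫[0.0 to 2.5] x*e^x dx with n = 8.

f(x) = x*e^x
a = 0.0, b = 2.5, n = 8
h = (b - a)/n = 0.312500

Simpson's rule: (h/3)[f(x₀) + 4f(x₁) + 2f(x₂) + ... + f(xₙ)]

x_0 = 0.0000, f(x_0) = 0.000000, coefficient = 1
x_1 = 0.3125, f(x_1) = 0.427137, coefficient = 4
x_2 = 0.6250, f(x_2) = 1.167654, coefficient = 2
x_3 = 0.9375, f(x_3) = 2.393990, coefficient = 4
x_4 = 1.2500, f(x_4) = 4.362929, coefficient = 2
x_5 = 1.5625, f(x_5) = 7.454271, coefficient = 4
x_6 = 1.8750, f(x_6) = 12.226536, coefficient = 2
x_7 = 2.1875, f(x_7) = 19.496975, coefficient = 4
x_8 = 2.5000, f(x_8) = 30.456235, coefficient = 1

I ≈ (0.312500/3) × 185.059963 = 19.277079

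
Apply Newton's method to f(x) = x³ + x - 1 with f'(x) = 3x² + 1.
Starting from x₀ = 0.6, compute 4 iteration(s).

f(x) = x³ + x - 1
f'(x) = 3x² + 1
x₀ = 0.6

Newton-Raphson formula: x_{n+1} = x_n - f(x_n)/f'(x_n)

Iteration 1:
  f(0.600000) = -0.184000
  f'(0.600000) = 2.080000
  x_1 = 0.600000 - (-0.184000)/2.080000 = 0.688462
Iteration 2:
  f(0.688462) = 0.014778
  f'(0.688462) = 2.421938
  x_2 = 0.688462 - 0.014778/2.421938 = 0.682360
Iteration 3:
  f(0.682360) = 0.000077
  f'(0.682360) = 2.396845
  x_3 = 0.682360 - 0.000077/2.396845 = 0.682328
Iteration 4:
  f(0.682328) = 0.000000
  f'(0.682328) = 2.396714
  x_4 = 0.682328 - 0.000000/2.396714 = 0.682328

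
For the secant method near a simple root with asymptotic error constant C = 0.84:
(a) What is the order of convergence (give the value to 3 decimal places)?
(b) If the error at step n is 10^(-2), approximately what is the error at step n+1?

(a) Secant method has superlinear convergence with order φ = (1+√5)/2 ≈ 1.618.
    This means |e_{n+1}| ≈ C|e_n|^1.618.

(b) With |e_n| = 10^(-2) and C = 0.84:
    |e_{n+1}| ≈ 0.84 × (10^(-2))^1.618 = 0.84 × 10^(-3.24)

(a) ≈ 1.618 (golden ratio); (b) |e_{n+1}| ≈ 4.878e-04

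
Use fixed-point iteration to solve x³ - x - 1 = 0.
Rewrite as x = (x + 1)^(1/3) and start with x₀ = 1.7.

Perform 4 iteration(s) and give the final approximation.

Equation: x³ - x - 1 = 0
Fixed-point form: x = (x + 1)^(1/3)
x₀ = 1.7

x_1 = g(1.700000) = 1.392477
x_2 = g(1.392477) = 1.337465
x_3 = g(1.337465) = 1.327135
x_4 = g(1.327135) = 1.325177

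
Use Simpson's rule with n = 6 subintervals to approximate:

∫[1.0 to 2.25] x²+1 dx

f(x) = x²+1
a = 1.0, b = 2.25, n = 6
h = (b - a)/n = 0.208333

Simpson's rule: (h/3)[f(x₀) + 4f(x₁) + 2f(x₂) + ... + f(xₙ)]

x_0 = 1.0000, f(x_0) = 2.000000, coefficient = 1
x_1 = 1.2083, f(x_1) = 2.460069, coefficient = 4
x_2 = 1.4167, f(x_2) = 3.006944, coefficient = 2
x_3 = 1.6250, f(x_3) = 3.640625, coefficient = 4
x_4 = 1.8333, f(x_4) = 4.361111, coefficient = 2
x_5 = 2.0417, f(x_5) = 5.168403, coefficient = 4
x_6 = 2.2500, f(x_6) = 6.062500, coefficient = 1

I ≈ (0.208333/3) × 67.875000 = 4.713542
Exact value: 4.713542
Error: 0.000000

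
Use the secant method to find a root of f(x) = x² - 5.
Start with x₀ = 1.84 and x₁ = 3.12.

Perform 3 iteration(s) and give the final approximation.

f(x) = x² - 5
x₀ = 1.84, x₁ = 3.12

Secant formula: x_{n+1} = x_n - f(x_n)(x_n - x_{n-1})/(f(x_n) - f(x_{n-1}))

Iteration 1:
  f(1.840000) = -1.614400
  f(3.120000) = 4.734400
  x_2 = 3.120000 - 4.734400×(3.120000 - 1.840000)/(4.734400 - (-1.614400))
       = 2.165484
Iteration 2:
  f(3.120000) = 4.734400
  f(2.165484) = -0.310680
  x_3 = 2.165484 - (-0.310680)×(2.165484 - 3.120000)/(-0.310680 - 4.734400)
       = 2.224264
Iteration 3:
  f(2.165484) = -0.310680
  f(2.224264) = -0.052651
  x_4 = 2.224264 - (-0.052651)×(2.224264 - 2.165484)/(-0.052651 - (-0.310680))
       = 2.236258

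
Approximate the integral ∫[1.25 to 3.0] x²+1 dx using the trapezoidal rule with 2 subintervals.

f(x) = x²+1
a = 1.25, b = 3.0, n = 2
h = (b - a)/n = 0.875000

Trapezoidal rule: (h/2)[f(x₀) + 2f(x₁) + 2f(x₂) + ... + f(xₙ)]

x_0 = 1.2500, f(x_0) = 2.562500, coefficient = 1
x_1 = 2.1250, f(x_1) = 5.515625, coefficient = 2
x_2 = 3.0000, f(x_2) = 10.000000, coefficient = 1

I ≈ (0.875000/2) × 23.593750 = 10.322266
Exact value: 10.098958
Error: 0.223307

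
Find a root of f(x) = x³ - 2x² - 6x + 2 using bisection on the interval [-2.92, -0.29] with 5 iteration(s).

f(x) = x³ - 2x² - 6x + 2
Initial interval: [-2.92, -0.29]

Iteration 1:
  c_1 = (-2.920000 + (-0.290000))/2 = -1.605000
  f(c_1) = f(-1.605000) = 2.343430
  f(a) × f(c) < 0, new interval: [-2.920000, -1.605000]
Iteration 2:
  c_2 = (-2.920000 + (-1.605000))/2 = -2.262500
  f(c_2) = f(-2.262500) = -6.244338
  f(a) × f(c) ≥ 0, new interval: [-2.262500, -1.605000]
Iteration 3:
  c_3 = (-2.262500 + (-1.605000))/2 = -1.933750
  f(c_3) = f(-1.933750) = -1.107322
  f(a) × f(c) ≥ 0, new interval: [-1.933750, -1.605000]
Iteration 4:
  c_4 = (-1.933750 + (-1.605000))/2 = -1.769375
  f(c_4) = f(-1.769375) = 0.815513
  f(a) × f(c) < 0, new interval: [-1.933750, -1.769375]
Iteration 5:
  c_5 = (-1.933750 + (-1.769375))/2 = -1.851562
  f(c_5) = f(-1.851562) = -0.094874
  f(a) × f(c) ≥ 0, new interval: [-1.851562, -1.769375]

After 5 iteration(s), the approximation is c_5 = -1.851562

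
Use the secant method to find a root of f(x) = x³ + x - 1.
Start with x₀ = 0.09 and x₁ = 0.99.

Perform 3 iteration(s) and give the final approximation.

f(x) = x³ + x - 1
x₀ = 0.09, x₁ = 0.99

Secant formula: x_{n+1} = x_n - f(x_n)(x_n - x_{n-1})/(f(x_n) - f(x_{n-1}))

Iteration 1:
  f(0.090000) = -0.909271
  f(0.990000) = 0.960299
  x_2 = 0.990000 - 0.960299×(0.990000 - 0.090000)/(0.960299 - (-0.909271))
       = 0.527718
Iteration 2:
  f(0.990000) = 0.960299
  f(0.527718) = -0.325320
  x_3 = 0.527718 - (-0.325320)×(0.527718 - 0.990000)/(-0.325320 - 0.960299)
       = 0.644696
Iteration 3:
  f(0.527718) = -0.325320
  f(0.644696) = -0.087347
  x_4 = 0.644696 - (-0.087347)×(0.644696 - 0.527718)/(-0.087347 - (-0.325320))
       = 0.687632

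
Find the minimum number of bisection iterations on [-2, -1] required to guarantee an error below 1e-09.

We need (b-a)/2^n ≤ 1e-09
(-1 - (-2))/2^n ≤ 1e-09
1/2^n ≤ 1e-09
2^n ≥ 1000000000
n ≥ log₂(1000000000) = 29.90
n ≥ 30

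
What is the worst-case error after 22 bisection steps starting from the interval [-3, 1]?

Bisection error bound: |error| ≤ (b-a)/2^n
|error| ≤ (1 - (-3))/2^22 = 4/2^22
|error| ≤ 0.0000009537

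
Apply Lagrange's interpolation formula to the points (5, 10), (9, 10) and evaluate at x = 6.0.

Lagrange interpolation formula:
P(x) = Σ yᵢ × Lᵢ(x)
where Lᵢ(x) = Π_{j≠i} (x - xⱼ)/(xᵢ - xⱼ)

L_0(6.0) = (6.0 - 9)/(5 - 9) = 0.750000
L_1(6.0) = (6.0 - 5)/(9 - 5) = 0.250000

P(6.0) = 10×L_0(6.0) + 10×L_1(6.0)
P(6.0) = 10.000000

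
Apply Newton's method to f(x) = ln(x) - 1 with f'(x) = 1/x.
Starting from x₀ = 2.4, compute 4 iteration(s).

f(x) = ln(x) - 1
f'(x) = 1/x
x₀ = 2.4

Newton-Raphson formula: x_{n+1} = x_n - f(x_n)/f'(x_n)

Iteration 1:
  f(2.400000) = -0.124531
  f'(2.400000) = 0.416667
  x_1 = 2.400000 - (-0.124531)/0.416667 = 2.698875
Iteration 2:
  f(2.698875) = -0.007165
  f'(2.698875) = 0.370525
  x_2 = 2.698875 - (-0.007165)/0.370525 = 2.718212
Iteration 3:
  f(2.718212) = -0.000026
  f'(2.718212) = 0.367889
  x_3 = 2.718212 - (-0.000026)/0.367889 = 2.718282
Iteration 4:
  f(2.718282) = 0.000000
  f'(2.718282) = 0.367879
  x_4 = 2.718282 - 0.000000/0.367879 = 2.718282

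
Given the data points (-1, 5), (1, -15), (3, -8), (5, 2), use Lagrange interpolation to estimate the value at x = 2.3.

Lagrange interpolation formula:
P(x) = Σ yᵢ × Lᵢ(x)
where Lᵢ(x) = Π_{j≠i} (x - xⱼ)/(xᵢ - xⱼ)

L_0(2.3) = (2.3 - 1)/(-1 - 1) × (2.3 - 3)/(-1 - 3) × (2.3 - 5)/(-1 - 5) = -0.051188
L_1(2.3) = (2.3 - (-1))/(1 - (-1)) × (2.3 - 3)/(1 - 3) × (2.3 - 5)/(1 - 5) = 0.389813
L_2(2.3) = (2.3 - (-1))/(3 - (-1)) × (2.3 - 1)/(3 - 1) × (2.3 - 5)/(3 - 5) = 0.723937
L_3(2.3) = (2.3 - (-1))/(5 - (-1)) × (2.3 - 1)/(5 - 1) × (2.3 - 3)/(5 - 3) = -0.062563

P(2.3) = 5×L_0(2.3) + (-15)×L_1(2.3) + (-8)×L_2(2.3) + 2×L_3(2.3)
P(2.3) = -12.019750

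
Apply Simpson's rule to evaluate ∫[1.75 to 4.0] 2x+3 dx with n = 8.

f(x) = 2x+3
a = 1.75, b = 4.0, n = 8
h = (b - a)/n = 0.281250

Simpson's rule: (h/3)[f(x₀) + 4f(x₁) + 2f(x₂) + ... + f(xₙ)]

x_0 = 1.7500, f(x_0) = 6.500000, coefficient = 1
x_1 = 2.0312, f(x_1) = 7.062500, coefficient = 4
x_2 = 2.3125, f(x_2) = 7.625000, coefficient = 2
x_3 = 2.5938, f(x_3) = 8.187500, coefficient = 4
x_4 = 2.8750, f(x_4) = 8.750000, coefficient = 2
x_5 = 3.1562, f(x_5) = 9.312500, coefficient = 4
x_6 = 3.4375, f(x_6) = 9.875000, coefficient = 2
x_7 = 3.7188, f(x_7) = 10.437500, coefficient = 4
x_8 = 4.0000, f(x_8) = 11.000000, coefficient = 1

I ≈ (0.281250/3) × 210.000000 = 19.687500
Exact value: 19.687500
Error: 0.000000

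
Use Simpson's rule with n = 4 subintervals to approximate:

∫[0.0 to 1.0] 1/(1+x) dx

f(x) = 1/(1+x)
a = 0.0, b = 1.0, n = 4
h = (b - a)/n = 0.250000

Simpson's rule: (h/3)[f(x₀) + 4f(x₁) + 2f(x₂) + ... + f(xₙ)]

x_0 = 0.0000, f(x_0) = 1.000000, coefficient = 1
x_1 = 0.2500, f(x_1) = 0.800000, coefficient = 4
x_2 = 0.5000, f(x_2) = 0.666667, coefficient = 2
x_3 = 0.7500, f(x_3) = 0.571429, coefficient = 4
x_4 = 1.0000, f(x_4) = 0.500000, coefficient = 1

I ≈ (0.250000/3) × 8.319048 = 0.693254
Exact value: 0.693147
Error: 0.000107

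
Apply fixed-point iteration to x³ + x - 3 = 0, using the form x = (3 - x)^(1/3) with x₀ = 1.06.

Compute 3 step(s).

Equation: x³ + x - 3 = 0
Fixed-point form: x = (3 - x)^(1/3)
x₀ = 1.06

x_1 = g(1.060000) = 1.247194
x_2 = g(1.247194) = 1.205715
x_3 = g(1.205715) = 1.215152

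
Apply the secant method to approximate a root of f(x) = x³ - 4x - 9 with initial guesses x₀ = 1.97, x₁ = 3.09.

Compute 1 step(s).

f(x) = x³ - 4x - 9
x₀ = 1.97, x₁ = 3.09

Secant formula: x_{n+1} = x_n - f(x_n)(x_n - x_{n-1})/(f(x_n) - f(x_{n-1}))

Iteration 1:
  f(1.970000) = -9.234627
  f(3.090000) = 8.143629
  x_2 = 3.090000 - 8.143629×(3.090000 - 1.970000)/(8.143629 - (-9.234627))
       = 2.565157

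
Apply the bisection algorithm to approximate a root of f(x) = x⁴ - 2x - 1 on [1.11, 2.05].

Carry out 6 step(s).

f(x) = x⁴ - 2x - 1
Initial interval: [1.11, 2.05]

Iteration 1:
  c_1 = (1.110000 + 2.050000)/2 = 1.580000
  f(c_1) = f(1.580000) = 2.072013
  f(a) × f(c) < 0, new interval: [1.110000, 1.580000]
Iteration 2:
  c_2 = (1.110000 + 1.580000)/2 = 1.345000
  f(c_2) = f(1.345000) = -0.417429
  f(a) × f(c) ≥ 0, new interval: [1.345000, 1.580000]
Iteration 3:
  c_3 = (1.345000 + 1.580000)/2 = 1.462500
  f(c_3) = f(1.462500) = 0.649920
  f(a) × f(c) < 0, new interval: [1.345000, 1.462500]
Iteration 4:
  c_4 = (1.345000 + 1.462500)/2 = 1.403750
  f(c_4) = f(1.403750) = 0.075426
  f(a) × f(c) < 0, new interval: [1.345000, 1.403750]
Iteration 5:
  c_5 = (1.345000 + 1.403750)/2 = 1.374375
  f(c_5) = f(1.374375) = -0.180782
  f(a) × f(c) ≥ 0, new interval: [1.374375, 1.403750]
Iteration 6:
  c_6 = (1.374375 + 1.403750)/2 = 1.389063
  f(c_6) = f(1.389063) = -0.055175
  f(a) × f(c) ≥ 0, new interval: [1.389063, 1.403750]

After 6 iteration(s), the approximation is c_6 = 1.389063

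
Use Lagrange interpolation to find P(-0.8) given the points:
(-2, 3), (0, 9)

Lagrange interpolation formula:
P(x) = Σ yᵢ × Lᵢ(x)
where Lᵢ(x) = Π_{j≠i} (x - xⱼ)/(xᵢ - xⱼ)

L_0(-0.8) = (-0.8 - 0)/(-2 - 0) = 0.400000
L_1(-0.8) = (-0.8 - (-2))/(0 - (-2)) = 0.600000

P(-0.8) = 3×L_0(-0.8) + 9×L_1(-0.8)
P(-0.8) = 6.600000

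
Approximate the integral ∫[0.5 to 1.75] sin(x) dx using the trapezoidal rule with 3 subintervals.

f(x) = sin(x)
a = 0.5, b = 1.75, n = 3
h = (b - a)/n = 0.416667

Trapezoidal rule: (h/2)[f(x₀) + 2f(x₁) + 2f(x₂) + ... + f(xₙ)]

x_0 = 0.5000, f(x_0) = 0.479426, coefficient = 1
x_1 = 0.9167, f(x_1) = 0.793578, coefficient = 2
x_2 = 1.3333, f(x_2) = 0.971938, coefficient = 2
x_3 = 1.7500, f(x_3) = 0.983986, coefficient = 1

I ≈ (0.416667/2) × 4.994443 = 1.040509
Exact value: 1.055829
Error: 0.015320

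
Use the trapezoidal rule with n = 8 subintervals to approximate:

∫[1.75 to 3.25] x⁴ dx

f(x) = x⁴
a = 1.75, b = 3.25, n = 8
h = (b - a)/n = 0.187500

Trapezoidal rule: (h/2)[f(x₀) + 2f(x₁) + 2f(x₂) + ... + f(xₙ)]

x_0 = 1.7500, f(x_0) = 9.378906, coefficient = 1
x_1 = 1.9375, f(x_1) = 14.091812, coefficient = 2
x_2 = 2.1250, f(x_2) = 20.390869, coefficient = 2
x_3 = 2.3125, f(x_3) = 28.597427, coefficient = 2
x_4 = 2.5000, f(x_4) = 39.062500, coefficient = 2
x_5 = 2.6875, f(x_5) = 52.166763, coefficient = 2
x_6 = 2.8750, f(x_6) = 68.320557, coefficient = 2
x_7 = 3.0625, f(x_7) = 87.963882, coefficient = 2
x_8 = 3.2500, f(x_8) = 111.566406, coefficient = 1

I ≈ (0.187500/2) × 742.132935 = 69.574963
Exact value: 69.235547
Error: 0.339416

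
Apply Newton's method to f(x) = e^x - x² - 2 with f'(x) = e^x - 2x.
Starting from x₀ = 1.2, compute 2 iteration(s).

f(x) = e^x - x² - 2
f'(x) = e^x - 2x
x₀ = 1.2

Newton-Raphson formula: x_{n+1} = x_n - f(x_n)/f'(x_n)

Iteration 1:
  f(1.200000) = -0.119883
  f'(1.200000) = 0.920117
  x_1 = 1.200000 - (-0.119883)/0.920117 = 1.330291
Iteration 2:
  f(1.330291) = 0.012470
  f'(1.330291) = 1.121562
  x_2 = 1.330291 - 0.012470/1.121562 = 1.319173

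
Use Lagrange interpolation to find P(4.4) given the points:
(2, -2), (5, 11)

Lagrange interpolation formula:
P(x) = Σ yᵢ × Lᵢ(x)
where Lᵢ(x) = Π_{j≠i} (x - xⱼ)/(xᵢ - xⱼ)

L_0(4.4) = (4.4 - 5)/(2 - 5) = 0.200000
L_1(4.4) = (4.4 - 2)/(5 - 2) = 0.800000

P(4.4) = (-2)×L_0(4.4) + 11×L_1(4.4)
P(4.4) = 8.400000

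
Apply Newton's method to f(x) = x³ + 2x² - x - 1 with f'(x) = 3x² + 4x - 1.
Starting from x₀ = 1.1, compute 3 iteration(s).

f(x) = x³ + 2x² - x - 1
f'(x) = 3x² + 4x - 1
x₀ = 1.1

Newton-Raphson formula: x_{n+1} = x_n - f(x_n)/f'(x_n)

Iteration 1:
  f(1.100000) = 1.651000
  f'(1.100000) = 7.030000
  x_1 = 1.100000 - 1.651000/7.030000 = 0.865149
Iteration 2:
  f(0.865149) = 0.279367
  f'(0.865149) = 4.706048
  x_2 = 0.865149 - 0.279367/4.706048 = 0.805786
Iteration 3:
  f(0.805786) = 0.015985
  f'(0.805786) = 4.171016
  x_3 = 0.805786 - 0.015985/4.171016 = 0.801953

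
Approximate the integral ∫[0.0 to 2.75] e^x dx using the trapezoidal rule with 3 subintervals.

f(x) = e^x
a = 0.0, b = 2.75, n = 3
h = (b - a)/n = 0.916667

Trapezoidal rule: (h/2)[f(x₀) + 2f(x₁) + 2f(x₂) + ... + f(xₙ)]

x_0 = 0.0000, f(x_0) = 1.000000, coefficient = 1
x_1 = 0.9167, f(x_1) = 2.500940, coefficient = 2
x_2 = 1.8333, f(x_2) = 6.254701, coefficient = 2
x_3 = 2.7500, f(x_3) = 15.642632, coefficient = 1

I ≈ (0.916667/2) × 34.153914 = 15.653877
Exact value: 14.642632
Error: 1.011245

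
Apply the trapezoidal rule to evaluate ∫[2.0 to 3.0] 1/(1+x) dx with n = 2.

f(x) = 1/(1+x)
a = 2.0, b = 3.0, n = 2
h = (b - a)/n = 0.500000

Trapezoidal rule: (h/2)[f(x₀) + 2f(x₁) + 2f(x₂) + ... + f(xₙ)]

x_0 = 2.0000, f(x_0) = 0.333333, coefficient = 1
x_1 = 2.5000, f(x_1) = 0.285714, coefficient = 2
x_2 = 3.0000, f(x_2) = 0.250000, coefficient = 1

I ≈ (0.500000/2) × 1.154762 = 0.288690
Exact value: 0.287682
Error: 0.001008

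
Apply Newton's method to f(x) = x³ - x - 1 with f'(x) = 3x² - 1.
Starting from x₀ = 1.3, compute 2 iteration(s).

f(x) = x³ - x - 1
f'(x) = 3x² - 1
x₀ = 1.3

Newton-Raphson formula: x_{n+1} = x_n - f(x_n)/f'(x_n)

Iteration 1:
  f(1.300000) = -0.103000
  f'(1.300000) = 4.070000
  x_1 = 1.300000 - (-0.103000)/4.070000 = 1.325307
Iteration 2:
  f(1.325307) = 0.002514
  f'(1.325307) = 4.269317
  x_2 = 1.325307 - 0.002514/4.269317 = 1.324718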